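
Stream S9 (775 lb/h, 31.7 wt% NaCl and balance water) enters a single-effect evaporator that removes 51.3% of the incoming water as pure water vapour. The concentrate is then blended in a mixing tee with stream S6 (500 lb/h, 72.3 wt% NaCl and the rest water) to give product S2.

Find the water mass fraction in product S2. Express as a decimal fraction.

Vapour removed = 0.513×0.683×775 = 271.54 lb/h; concentrate = 503.46 lb/h.
water reaching the mixer = 257.78 (from concentrate) + 500×0.277 = 396.28 lb/h.
Product flow = 503.46 + 500 = 1003.5 lb/h; water fraction = 0.3949.

0.3949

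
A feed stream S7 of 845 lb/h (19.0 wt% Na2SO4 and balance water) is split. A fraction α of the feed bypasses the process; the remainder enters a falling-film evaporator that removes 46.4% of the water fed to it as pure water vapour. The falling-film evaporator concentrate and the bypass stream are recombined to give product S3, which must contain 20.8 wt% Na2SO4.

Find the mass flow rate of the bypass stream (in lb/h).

All 845×0.190 = 160.55 lb/h of Na2SO4 reaches S3, so S3 = 160.55/0.208 = 771.88 lb/h and vapour = 73.125 lb/h.
The evaporator receives (1−α)·845 of feed at 0.810 water and removes 0.464 of that water:
0.464×0.810×(1−α)×845 = 73.125
(1−α) = 73.125/317.58 = 0.2303;  α = 0.7697.
Bypass flow = 0.7697×845 = 650.44 lb/h.

650.4 lb/h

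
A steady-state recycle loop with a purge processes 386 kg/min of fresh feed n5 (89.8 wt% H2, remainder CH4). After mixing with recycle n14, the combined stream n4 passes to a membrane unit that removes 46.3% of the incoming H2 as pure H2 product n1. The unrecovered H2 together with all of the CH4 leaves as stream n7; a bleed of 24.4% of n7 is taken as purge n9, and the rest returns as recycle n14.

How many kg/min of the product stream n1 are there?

270.2 kg/min

H2 in n4: m_A = 386×0.898 + (1−0.244)·(1−0.463)·m_A, so m_A = 346.63/0.5940 = 583.52 kg/min.
Product n1 = 0.463×583.52 = 270.17 kg/min.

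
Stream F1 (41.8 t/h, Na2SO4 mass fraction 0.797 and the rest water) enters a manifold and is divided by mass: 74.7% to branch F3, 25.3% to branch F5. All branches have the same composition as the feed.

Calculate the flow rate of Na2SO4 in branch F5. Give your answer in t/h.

8.429 t/h

Branch F5 total = 0.253×41.8 = 10.575 t/h.
Na2SO4 in F5 = 0.797×10.575 = 8.4286 t/h.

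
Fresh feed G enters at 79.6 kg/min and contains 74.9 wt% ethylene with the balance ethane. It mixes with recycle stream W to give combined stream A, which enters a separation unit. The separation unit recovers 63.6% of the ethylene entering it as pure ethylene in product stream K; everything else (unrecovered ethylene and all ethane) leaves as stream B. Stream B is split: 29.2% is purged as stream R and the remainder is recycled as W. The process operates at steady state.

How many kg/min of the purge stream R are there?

ethane enters only via G and leaves only via the purge: 79.6×0.251 = 0.292×(ethane in B), and the separation unit passes all ethane, so ethane in A = ethane in B = 68.423 kg/min.
ethylene in A: m_A = 79.6×0.749 + (1−0.292)·(1−0.636)·m_A, so m_A = 59.62/0.7423 = 80.32 kg/min.
B = (1−0.636)×80.32 + 68.423 = 97.66 kg/min.
Purge R = 0.292×97.66 = 28.517 kg/min.

28.52 kg/min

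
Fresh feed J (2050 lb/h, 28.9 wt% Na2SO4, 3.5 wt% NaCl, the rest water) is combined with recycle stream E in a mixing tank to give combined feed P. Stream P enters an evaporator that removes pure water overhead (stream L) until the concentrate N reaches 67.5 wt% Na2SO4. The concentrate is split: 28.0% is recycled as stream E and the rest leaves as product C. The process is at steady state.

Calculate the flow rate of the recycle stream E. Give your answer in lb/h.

Overall Na2SO4 balance (none leaves overhead): Na2SO4 in fresh feed = Na2SO4 in product, i.e. 2050×0.289 = (1−0.280)·N·0.675.
N = 592.45/(0.675×0.720) = 1219 lb/h.
Recycle E = 0.280×1219 = 341.33 lb/h.

341.3 lb/h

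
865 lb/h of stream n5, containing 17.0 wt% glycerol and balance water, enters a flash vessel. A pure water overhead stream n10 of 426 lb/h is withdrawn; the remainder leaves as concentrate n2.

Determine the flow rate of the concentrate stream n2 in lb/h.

439 lb/h

Concentrate = 865 − 426 = 439 lb/h.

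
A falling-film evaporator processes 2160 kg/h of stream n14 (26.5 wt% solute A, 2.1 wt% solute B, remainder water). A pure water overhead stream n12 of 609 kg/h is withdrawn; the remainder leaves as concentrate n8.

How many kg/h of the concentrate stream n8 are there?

1551 kg/h

Concentrate = 2160 − 609 = 1551 kg/h.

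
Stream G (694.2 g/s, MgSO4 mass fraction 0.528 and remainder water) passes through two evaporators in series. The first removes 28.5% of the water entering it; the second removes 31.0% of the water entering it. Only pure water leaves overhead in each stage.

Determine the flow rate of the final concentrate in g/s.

528.2 g/s

water in feed = 694.2×0.472 = 327.66 g/s.
After stage 1: water left = (1−0.285)×327.66 = 234.28; stream total = 600.82 g/s.
After stage 2: water left = (1−0.310)×234.28 = 161.65; final concentrate = 528.19 g/s.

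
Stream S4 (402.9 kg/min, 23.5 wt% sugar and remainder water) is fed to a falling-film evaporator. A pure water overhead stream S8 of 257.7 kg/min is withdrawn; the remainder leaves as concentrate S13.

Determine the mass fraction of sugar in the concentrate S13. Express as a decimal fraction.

0.652

sugar is not removed: 402.9×0.235 = 94.681 kg/min of sugar enters S13.
Concentrate = 402.9 − 257.7 = 145.2 kg/min.
Mass fraction = 94.681/145.2 = 0.652.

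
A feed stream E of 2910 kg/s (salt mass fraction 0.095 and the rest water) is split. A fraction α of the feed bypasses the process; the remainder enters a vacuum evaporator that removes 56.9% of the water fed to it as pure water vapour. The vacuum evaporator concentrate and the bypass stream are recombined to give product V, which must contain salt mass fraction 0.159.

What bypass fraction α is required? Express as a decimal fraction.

0.218

All 2910×0.095 = 276.45 kg/s of salt reaches V, so V = 276.45/0.159 = 1738.7 kg/s and vapour = 1171.3 kg/s.
The evaporator receives (1−α)·2910 of feed at 0.905 water and removes 0.569 of that water:
0.569×0.905×(1−α)×2910 = 1171.3
(1−α) = 1171.3/1498.5 = 0.7817;  α = 0.2183.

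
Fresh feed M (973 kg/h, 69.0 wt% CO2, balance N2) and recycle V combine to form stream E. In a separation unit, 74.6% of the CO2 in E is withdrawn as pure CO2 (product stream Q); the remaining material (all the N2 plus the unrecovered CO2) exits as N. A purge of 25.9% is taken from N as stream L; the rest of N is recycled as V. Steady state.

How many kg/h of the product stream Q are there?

617 kg/h

CO2 in E: m_A = 973×0.690 + (1−0.259)·(1−0.746)·m_A, so m_A = 671.37/0.8118 = 827.03 kg/h.
Product Q = 0.746×827.03 = 616.96 kg/h.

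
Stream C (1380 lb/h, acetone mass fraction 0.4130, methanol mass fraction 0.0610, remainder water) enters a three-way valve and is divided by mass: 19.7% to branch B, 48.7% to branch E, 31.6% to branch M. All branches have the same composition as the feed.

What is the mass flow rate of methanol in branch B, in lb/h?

16.58 lb/h

Branch B total = 0.197×1380 = 271.86 lb/h.
methanol in B = 0.061×271.86 = 16.583 lb/h.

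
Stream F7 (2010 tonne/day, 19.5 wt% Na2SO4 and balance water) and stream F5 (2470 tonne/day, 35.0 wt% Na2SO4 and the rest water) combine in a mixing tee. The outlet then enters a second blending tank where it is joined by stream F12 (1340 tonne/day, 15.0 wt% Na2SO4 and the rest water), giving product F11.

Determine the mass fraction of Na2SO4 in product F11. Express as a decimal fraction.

Overall, product flow = 5820 tonne/day.
Na2SO4 in = 2010×0.195 + 2470×0.350 + 1340×0.150 = 1457.5 tonne/day.
Na2SO4 fraction in F11 = 0.2504.

0.2504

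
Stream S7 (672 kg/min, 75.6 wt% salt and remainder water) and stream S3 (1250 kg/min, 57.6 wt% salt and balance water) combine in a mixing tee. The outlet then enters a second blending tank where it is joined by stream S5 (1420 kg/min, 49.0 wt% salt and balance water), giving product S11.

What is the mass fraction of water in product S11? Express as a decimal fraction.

0.424

Overall, product flow = 3342 kg/min.
water in = 672×0.244 + 1250×0.424 + 1420×0.510 = 1418.2 kg/min.
water fraction in S11 = 0.424.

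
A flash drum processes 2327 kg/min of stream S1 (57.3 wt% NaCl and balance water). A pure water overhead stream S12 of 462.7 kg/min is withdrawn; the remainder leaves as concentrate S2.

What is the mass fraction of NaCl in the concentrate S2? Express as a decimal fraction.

0.715

NaCl is not removed: 2327×0.573 = 1333.4 kg/min of NaCl enters S2.
Concentrate = 2327 − 462.7 = 1864.3 kg/min.
Mass fraction = 1333.4/1864.3 = 0.715.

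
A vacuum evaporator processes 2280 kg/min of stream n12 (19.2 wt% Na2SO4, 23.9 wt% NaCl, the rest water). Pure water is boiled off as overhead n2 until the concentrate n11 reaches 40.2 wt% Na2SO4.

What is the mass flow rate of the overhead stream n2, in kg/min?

1191 kg/min

Na2SO4 is conserved: 2280×0.192 = 437.76 kg/min all reports to the concentrate.
Concentrate = 437.76/(target fraction) = 1089 kg/min.
Overhead = 2280 − 1089 = 1191 kg/min.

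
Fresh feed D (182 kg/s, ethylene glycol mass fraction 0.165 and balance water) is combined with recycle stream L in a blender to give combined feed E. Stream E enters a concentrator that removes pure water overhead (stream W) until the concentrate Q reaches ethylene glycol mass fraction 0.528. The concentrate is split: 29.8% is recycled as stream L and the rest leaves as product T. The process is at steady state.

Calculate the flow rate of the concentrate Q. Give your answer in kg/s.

81.02 kg/s

Overall ethylene glycol balance (none leaves overhead): ethylene glycol in fresh feed = ethylene glycol in product, i.e. 182×0.165 = (1−0.298)·Q·0.528.
Q = 30.03/(0.528×0.702) = 81.019 kg/s.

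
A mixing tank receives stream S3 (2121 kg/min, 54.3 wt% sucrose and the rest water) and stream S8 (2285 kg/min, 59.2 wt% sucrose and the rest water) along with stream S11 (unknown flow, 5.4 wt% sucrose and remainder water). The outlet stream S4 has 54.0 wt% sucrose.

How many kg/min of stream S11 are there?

Let S11 be the unknown flow. Total out = 4406 + S11.
sucrose balance: 2504.4 + 0.054·S11 = 0.540·(4406 + S11)
(0.054 − 0.540)·S11 = 0.540×4406 − 2504.4 = -125.18
S11 = -125.18 / -0.486 = 257.58 kg/min

257.6 kg/min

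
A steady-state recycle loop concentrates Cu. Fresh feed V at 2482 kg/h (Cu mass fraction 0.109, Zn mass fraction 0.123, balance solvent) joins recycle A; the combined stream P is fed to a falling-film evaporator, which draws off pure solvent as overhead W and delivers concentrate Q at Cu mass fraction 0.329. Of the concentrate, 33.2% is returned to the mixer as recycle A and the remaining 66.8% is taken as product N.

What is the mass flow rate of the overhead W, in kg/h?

1660 kg/h

Overall Cu balance (none leaves overhead): Cu in fresh feed = Cu in product, i.e. 2482×0.109 = (1−0.332)·Q·0.329.
Q = 270.54/(0.329×0.668) = 1231 kg/h.
Recycle A = 0.332×1231 = 408.69 kg/h.
Combined feed P = 2482 + 408.69 = 2890.7 kg/h.
Overhead W = P − Q = 2890.7 − 1231 = 1659.7 kg/h.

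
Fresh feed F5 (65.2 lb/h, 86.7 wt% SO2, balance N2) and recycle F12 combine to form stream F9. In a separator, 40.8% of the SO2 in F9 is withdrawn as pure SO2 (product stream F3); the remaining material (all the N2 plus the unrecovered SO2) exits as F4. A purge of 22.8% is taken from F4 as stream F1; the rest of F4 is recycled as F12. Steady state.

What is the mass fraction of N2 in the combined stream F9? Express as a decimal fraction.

0.268

N2 enters only via F5 and leaves only via the purge: 65.2×0.133 = 0.228×(N2 in F4), and the separator passes all N2, so N2 in F9 = N2 in F4 = 38.033 lb/h.
SO2 in F9: m_A = 65.2×0.867 + (1−0.228)·(1−0.408)·m_A, so m_A = 56.528/0.5430 = 104.11 lb/h.
F9 = 104.11 + 38.033 = 142.14 lb/h.
N2 fraction in F9 = 38.033/142.14 = 0.268.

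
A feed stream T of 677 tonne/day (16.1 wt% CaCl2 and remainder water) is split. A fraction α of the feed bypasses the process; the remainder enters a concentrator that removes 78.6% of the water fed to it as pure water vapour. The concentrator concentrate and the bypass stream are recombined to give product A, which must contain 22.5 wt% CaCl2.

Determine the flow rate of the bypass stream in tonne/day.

All 677×0.161 = 109 tonne/day of CaCl2 reaches A, so A = 109/0.225 = 484.43 tonne/day and vapour = 192.57 tonne/day.
The evaporator receives (1−α)·677 of feed at 0.839 water and removes 0.786 of that water:
0.786×0.839×(1−α)×677 = 192.57
(1−α) = 192.57/446.45 = 0.4313;  α = 0.5687.
Bypass flow = 0.5687×677 = 384.99 tonne/day.

385 tonne/day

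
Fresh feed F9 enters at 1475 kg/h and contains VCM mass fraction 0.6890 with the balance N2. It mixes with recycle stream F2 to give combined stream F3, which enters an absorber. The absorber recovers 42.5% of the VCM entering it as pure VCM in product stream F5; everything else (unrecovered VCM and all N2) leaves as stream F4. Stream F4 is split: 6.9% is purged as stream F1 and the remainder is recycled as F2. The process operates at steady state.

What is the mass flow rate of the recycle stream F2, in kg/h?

7360 kg/h

N2 enters only via F9 and leaves only via the purge: 1475×0.311 = 0.069×(N2 in F4), and the absorber passes all N2, so N2 in F3 = N2 in F4 = 6648.2 kg/h.
VCM in F3: m_A = 1475×0.689 + (1−0.069)·(1−0.425)·m_A, so m_A = 1016.3/0.4647 = 2187.1 kg/h.
F4 = (1−0.425)×2187.1 + 6648.2 = 7905.8 kg/h.
Recycle F2 = (1−0.069)×7905.8 = 7360.3 kg/h.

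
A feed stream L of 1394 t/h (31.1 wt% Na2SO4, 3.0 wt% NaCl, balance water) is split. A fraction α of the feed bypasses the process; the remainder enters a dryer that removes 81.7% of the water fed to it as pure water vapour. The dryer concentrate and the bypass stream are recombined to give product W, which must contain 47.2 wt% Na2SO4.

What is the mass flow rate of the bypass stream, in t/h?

510.8 t/h

All 1394×0.311 = 433.53 t/h of Na2SO4 reaches W, so W = 433.53/0.472 = 918.5 t/h and vapour = 475.5 t/h.
The evaporator receives (1−α)·1394 of feed at 0.659 water and removes 0.817 of that water:
0.817×0.659×(1−α)×1394 = 475.5
(1−α) = 475.5/750.53 = 0.6335;  α = 0.3665.
Bypass flow = 0.3665×1394 = 510.84 t/h.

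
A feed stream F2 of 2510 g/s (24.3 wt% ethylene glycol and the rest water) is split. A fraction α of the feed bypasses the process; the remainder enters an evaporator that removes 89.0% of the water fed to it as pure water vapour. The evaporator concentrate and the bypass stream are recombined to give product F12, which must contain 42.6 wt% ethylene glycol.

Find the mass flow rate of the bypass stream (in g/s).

All 2510×0.243 = 609.93 g/s of ethylene glycol reaches F12, so F12 = 609.93/0.426 = 1431.8 g/s and vapour = 1078.2 g/s.
The evaporator receives (1−α)·2510 of feed at 0.757 water and removes 0.890 of that water:
0.890×0.757×(1−α)×2510 = 1078.2
(1−α) = 1078.2/1691.1 = 0.6376;  α = 0.3624.
Bypass flow = 0.3624×2510 = 909.6 g/s.

909.6 g/s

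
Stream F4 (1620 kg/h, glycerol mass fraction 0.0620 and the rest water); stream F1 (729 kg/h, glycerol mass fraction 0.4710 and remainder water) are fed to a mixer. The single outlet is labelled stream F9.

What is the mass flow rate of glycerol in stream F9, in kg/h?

glycerol out = glycerol in = 1620×0.062 + 729×0.471 = 443.8 kg/h.

443.8 kg/h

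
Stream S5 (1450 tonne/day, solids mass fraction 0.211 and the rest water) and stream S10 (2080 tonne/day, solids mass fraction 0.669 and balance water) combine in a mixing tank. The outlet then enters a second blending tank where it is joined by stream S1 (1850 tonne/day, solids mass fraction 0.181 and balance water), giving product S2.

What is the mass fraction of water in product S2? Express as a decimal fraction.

0.622

Overall, product flow = 5380 tonne/day.
water in = 1450×0.789 + 2080×0.331 + 1850×0.819 = 3347.7 tonne/day.
water fraction in S2 = 0.622.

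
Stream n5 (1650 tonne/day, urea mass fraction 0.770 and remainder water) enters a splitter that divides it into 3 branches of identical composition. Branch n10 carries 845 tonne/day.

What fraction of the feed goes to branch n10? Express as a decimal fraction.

Fraction to n10 = 845/1650 = 0.5121.

0.512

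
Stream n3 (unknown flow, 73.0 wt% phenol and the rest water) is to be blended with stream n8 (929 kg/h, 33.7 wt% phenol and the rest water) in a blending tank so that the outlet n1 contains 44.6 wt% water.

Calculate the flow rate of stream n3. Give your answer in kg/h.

Let n3 be the unknown flow. Total out = 929 + n3.
water balance: 615.93 + 0.270·n3 = 0.446·(929 + n3)
(0.270 − 0.446)·n3 = 0.446×929 − 615.93 = -201.59
n3 = -201.59 / -0.176 = 1145.4 kg/h

1145 kg/h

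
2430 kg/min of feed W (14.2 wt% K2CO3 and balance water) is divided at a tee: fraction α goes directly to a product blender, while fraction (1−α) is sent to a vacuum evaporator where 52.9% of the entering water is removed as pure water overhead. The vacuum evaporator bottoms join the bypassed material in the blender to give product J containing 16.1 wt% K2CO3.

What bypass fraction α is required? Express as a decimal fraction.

All 2430×0.142 = 345.06 kg/min of K2CO3 reaches J, so J = 345.06/0.161 = 2143.2 kg/min and vapour = 286.77 kg/min.
The evaporator receives (1−α)·2430 of feed at 0.858 water and removes 0.529 of that water:
0.529×0.858×(1−α)×2430 = 286.77
(1−α) = 286.77/1102.9 = 0.2600;  α = 0.7400.

0.740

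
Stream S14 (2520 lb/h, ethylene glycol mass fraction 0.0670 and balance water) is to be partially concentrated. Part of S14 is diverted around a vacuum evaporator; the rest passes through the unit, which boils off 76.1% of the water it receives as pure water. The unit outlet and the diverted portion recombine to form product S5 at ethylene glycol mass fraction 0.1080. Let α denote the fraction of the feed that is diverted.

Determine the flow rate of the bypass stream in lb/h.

1173 lb/h

All 2520×0.067 = 168.84 lb/h of ethylene glycol reaches S5, so S5 = 168.84/0.108 = 1563.3 lb/h and vapour = 956.67 lb/h.
The evaporator receives (1−α)·2520 of feed at 0.933 water and removes 0.761 of that water:
0.761×0.933×(1−α)×2520 = 956.67
(1−α) = 956.67/1789.2 = 0.5347;  α = 0.4653.
Bypass flow = 0.4653×2520 = 1172.6 lb/h.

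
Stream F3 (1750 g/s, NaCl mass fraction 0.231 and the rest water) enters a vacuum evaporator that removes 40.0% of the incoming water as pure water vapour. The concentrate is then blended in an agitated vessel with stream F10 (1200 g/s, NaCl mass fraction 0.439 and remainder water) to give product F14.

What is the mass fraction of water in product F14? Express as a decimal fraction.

0.614

Vapour removed = 0.400×0.769×1750 = 538.3 g/s; concentrate = 1211.7 g/s.
water reaching the mixer = 807.45 (from concentrate) + 1200×0.561 = 1480.7 g/s.
Product flow = 1211.7 + 1200 = 2411.7 g/s; water fraction = 0.614.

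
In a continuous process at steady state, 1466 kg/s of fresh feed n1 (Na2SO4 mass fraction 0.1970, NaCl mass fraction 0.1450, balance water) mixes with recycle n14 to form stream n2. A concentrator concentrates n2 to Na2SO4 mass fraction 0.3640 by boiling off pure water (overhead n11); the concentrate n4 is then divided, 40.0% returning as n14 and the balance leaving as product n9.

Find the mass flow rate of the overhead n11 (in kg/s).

672.6 kg/s

Overall Na2SO4 balance (none leaves overhead): Na2SO4 in fresh feed = Na2SO4 in product, i.e. 1466×0.197 = (1−0.400)·n4·0.364.
n4 = 288.8/(0.364×0.600) = 1322.4 kg/s.
Recycle n14 = 0.400×1322.4 = 528.94 kg/s.
Combined feed n2 = 1466 + 528.94 = 1994.9 kg/s.
Overhead n11 = n2 − n4 = 1994.9 − 1322.4 = 672.59 kg/s.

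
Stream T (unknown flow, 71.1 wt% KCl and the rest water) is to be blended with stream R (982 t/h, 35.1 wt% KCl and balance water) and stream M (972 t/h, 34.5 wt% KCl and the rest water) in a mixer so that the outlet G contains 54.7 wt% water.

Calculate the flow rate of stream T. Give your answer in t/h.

795.1 t/h

Let T be the unknown flow. Total out = 1954 + T.
water balance: 1274 + 0.289·T = 0.547·(1954 + T)
(0.289 − 0.547)·T = 0.547×1954 − 1274 = -205.14
T = -205.14 / -0.258 = 795.12 t/h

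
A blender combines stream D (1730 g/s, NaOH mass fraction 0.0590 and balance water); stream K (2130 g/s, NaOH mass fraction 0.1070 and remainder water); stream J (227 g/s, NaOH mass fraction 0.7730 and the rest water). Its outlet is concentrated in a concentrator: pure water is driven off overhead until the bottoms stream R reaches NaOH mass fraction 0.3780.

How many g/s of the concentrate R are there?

NaOH entering = 1730×0.059 + 2130×0.107 + 227×0.773 = 505.45 g/s.
All NaOH reports to R, so R = 505.45/0.378 = 1337.2 g/s.

1337 g/s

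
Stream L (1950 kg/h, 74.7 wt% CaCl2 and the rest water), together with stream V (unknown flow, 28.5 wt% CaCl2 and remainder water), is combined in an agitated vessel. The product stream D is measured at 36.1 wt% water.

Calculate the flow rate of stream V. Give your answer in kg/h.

594.9 kg/h

Let V be the unknown flow. Total out = 1950 + V.
water balance: 493.35 + 0.715·V = 0.361·(1950 + V)
(0.715 − 0.361)·V = 0.361×1950 − 493.35 = 210.6
V = 210.6 / 0.354 = 594.92 kg/h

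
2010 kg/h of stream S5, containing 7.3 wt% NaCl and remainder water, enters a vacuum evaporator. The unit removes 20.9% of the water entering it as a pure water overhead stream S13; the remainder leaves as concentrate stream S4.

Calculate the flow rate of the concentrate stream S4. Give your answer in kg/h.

1621 kg/h

water entering = 2010×0.927 = 1863.3 kg/h; overhead removed = 0.209×1863.3 = 389.42 kg/h.
Concentrate = 2010 − 389.42 = 1620.6 kg/h.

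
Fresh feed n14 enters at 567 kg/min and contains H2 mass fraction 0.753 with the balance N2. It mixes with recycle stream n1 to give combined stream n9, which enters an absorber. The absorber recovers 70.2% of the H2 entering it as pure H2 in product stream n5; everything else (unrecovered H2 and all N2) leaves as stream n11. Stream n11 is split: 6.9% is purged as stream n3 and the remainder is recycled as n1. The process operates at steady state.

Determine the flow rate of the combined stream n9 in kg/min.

N2 enters only via n14 and leaves only via the purge: 567×0.247 = 0.069×(N2 in n11), and the absorber passes all N2, so N2 in n9 = N2 in n11 = 2029.7 kg/min.
H2 in n9: m_A = 567×0.753 + (1−0.069)·(1−0.702)·m_A, so m_A = 426.95/0.7226 = 590.88 kg/min.
n9 = 590.88 + 2029.7 = 2620.6 kg/min.

2621 kg/min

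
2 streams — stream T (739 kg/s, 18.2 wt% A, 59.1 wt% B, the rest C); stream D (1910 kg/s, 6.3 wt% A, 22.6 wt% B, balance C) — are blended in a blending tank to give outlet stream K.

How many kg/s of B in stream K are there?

868.4 kg/s

B out = B in = 739×0.591 + 1910×0.226 = 868.41 kg/s.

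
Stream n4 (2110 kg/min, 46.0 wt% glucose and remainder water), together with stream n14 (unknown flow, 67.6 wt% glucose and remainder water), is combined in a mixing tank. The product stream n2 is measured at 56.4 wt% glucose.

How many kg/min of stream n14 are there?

1959 kg/min

Let n14 be the unknown flow. Total out = 2110 + n14.
glucose balance: 970.6 + 0.676·n14 = 0.564·(2110 + n14)
(0.676 − 0.564)·n14 = 0.564×2110 − 970.6 = 219.44
n14 = 219.44 / 0.112 = 1959.3 kg/min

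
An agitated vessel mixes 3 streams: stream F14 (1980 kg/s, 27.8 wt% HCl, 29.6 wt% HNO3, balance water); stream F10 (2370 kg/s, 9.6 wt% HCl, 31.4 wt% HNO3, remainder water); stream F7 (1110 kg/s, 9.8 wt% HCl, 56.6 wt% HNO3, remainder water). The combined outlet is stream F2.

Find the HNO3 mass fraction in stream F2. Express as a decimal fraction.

Total flow out = 1980 + 2370 + 1110 = 5460 kg/s.
HNO3 in = 1980×0.296 + 2370×0.314 + 1110×0.566 = 1958.5 kg/s.
HNO3 mass fraction in F2 = 1958.5/5460 = 0.3587.

0.3587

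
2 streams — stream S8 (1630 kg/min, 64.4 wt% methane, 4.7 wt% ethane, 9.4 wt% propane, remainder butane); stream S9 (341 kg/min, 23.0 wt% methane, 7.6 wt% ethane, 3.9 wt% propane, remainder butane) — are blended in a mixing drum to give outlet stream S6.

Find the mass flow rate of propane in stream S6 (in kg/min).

propane out = propane in = 1630×0.094 + 341×0.039 = 166.52 kg/min.

166.5 kg/min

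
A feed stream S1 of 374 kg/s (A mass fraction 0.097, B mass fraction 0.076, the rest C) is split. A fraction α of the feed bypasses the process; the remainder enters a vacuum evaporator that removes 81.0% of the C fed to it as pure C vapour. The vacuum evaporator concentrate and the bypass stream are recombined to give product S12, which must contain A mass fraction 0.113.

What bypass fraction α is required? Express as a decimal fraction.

All 374×0.097 = 36.278 kg/s of A reaches S12, so S12 = 36.278/0.113 = 321.04 kg/s and vapour = 52.956 kg/s.
The evaporator receives (1−α)·374 of feed at 0.827 C and removes 0.810 of that C:
0.810×0.827×(1−α)×374 = 52.956
(1−α) = 52.956/250.53 = 0.2114;  α = 0.7886.

0.789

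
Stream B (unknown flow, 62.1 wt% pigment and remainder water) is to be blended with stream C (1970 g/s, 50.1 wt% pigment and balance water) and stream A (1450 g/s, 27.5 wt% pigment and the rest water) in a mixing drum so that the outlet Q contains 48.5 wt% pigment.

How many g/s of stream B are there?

Let B be the unknown flow. Total out = 3420 + B.
pigment balance: 1385.7 + 0.621·B = 0.485·(3420 + B)
(0.621 − 0.485)·B = 0.485×3420 − 1385.7 = 272.98
B = 272.98 / 0.136 = 2007.2 g/s

2007 g/s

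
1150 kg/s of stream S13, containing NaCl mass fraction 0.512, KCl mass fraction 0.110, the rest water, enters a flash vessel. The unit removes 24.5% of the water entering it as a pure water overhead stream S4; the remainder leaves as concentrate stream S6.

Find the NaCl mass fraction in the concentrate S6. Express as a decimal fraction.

NaCl is not removed: 1150×0.512 = 588.8 kg/s of NaCl enters S6.
water entering = 1150×0.378 = 434.7 kg/s; overhead removed = 0.245×434.7 = 106.5 kg/s.
Concentrate = 1150 − 106.5 = 1043.5 kg/s.
Mass fraction = 588.8/1043.5 = 0.564.

0.564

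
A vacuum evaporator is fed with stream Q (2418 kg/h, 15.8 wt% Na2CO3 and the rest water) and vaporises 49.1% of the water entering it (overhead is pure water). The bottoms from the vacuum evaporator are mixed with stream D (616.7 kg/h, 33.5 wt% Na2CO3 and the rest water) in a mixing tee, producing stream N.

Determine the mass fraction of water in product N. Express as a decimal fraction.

Vapour removed = 0.491×0.842×2418 = 999.65 kg/h; concentrate = 1418.3 kg/h.
water reaching the mixer = 1036.3 (from concentrate) + 616.7×0.665 = 1446.4 kg/h.
Product flow = 1418.3 + 616.7 = 2035 kg/h; water fraction = 0.711.

0.711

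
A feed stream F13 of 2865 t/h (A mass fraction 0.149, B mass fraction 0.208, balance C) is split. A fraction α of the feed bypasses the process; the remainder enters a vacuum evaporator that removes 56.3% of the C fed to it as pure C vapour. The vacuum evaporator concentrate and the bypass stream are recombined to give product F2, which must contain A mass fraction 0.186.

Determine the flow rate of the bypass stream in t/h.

1291 t/h

All 2865×0.149 = 426.88 t/h of A reaches F2, so F2 = 426.88/0.186 = 2295.1 t/h and vapour = 569.92 t/h.
The evaporator receives (1−α)·2865 of feed at 0.643 C and removes 0.563 of that C:
0.563×0.643×(1−α)×2865 = 569.92
(1−α) = 569.92/1037.2 = 0.5495;  α = 0.4505.
Bypass flow = 0.4505×2865 = 1290.7 t/h.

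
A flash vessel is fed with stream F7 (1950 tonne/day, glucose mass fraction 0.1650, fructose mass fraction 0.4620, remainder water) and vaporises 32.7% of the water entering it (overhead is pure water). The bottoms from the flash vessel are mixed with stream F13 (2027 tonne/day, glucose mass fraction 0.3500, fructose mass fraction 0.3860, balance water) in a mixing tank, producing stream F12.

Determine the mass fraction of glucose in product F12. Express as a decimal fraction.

0.2758

Vapour removed = 0.327×0.373×1950 = 237.84 tonne/day; concentrate = 1712.2 tonne/day.
glucose reaching the mixer = 321.75 (from concentrate) + 2027×0.350 = 1031.2 tonne/day.
Product flow = 1712.2 + 2027 = 3739.2 tonne/day; glucose fraction = 0.2758.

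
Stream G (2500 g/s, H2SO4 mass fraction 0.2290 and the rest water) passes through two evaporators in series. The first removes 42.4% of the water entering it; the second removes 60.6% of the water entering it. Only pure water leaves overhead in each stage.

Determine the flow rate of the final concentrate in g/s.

1010 g/s

water in feed = 2500×0.771 = 1927.5 g/s.
After stage 1: water left = (1−0.424)×1927.5 = 1110.2; stream total = 1682.7 g/s.
After stage 2: water left = (1−0.606)×1110.2 = 437.43; final concentrate = 1009.9 g/s.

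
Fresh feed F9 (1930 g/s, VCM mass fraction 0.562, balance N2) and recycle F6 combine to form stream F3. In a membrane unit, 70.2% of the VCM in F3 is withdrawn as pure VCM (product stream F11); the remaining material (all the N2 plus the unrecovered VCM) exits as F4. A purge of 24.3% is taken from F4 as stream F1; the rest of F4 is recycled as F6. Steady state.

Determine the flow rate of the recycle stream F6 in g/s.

2949 g/s

N2 enters only via F9 and leaves only via the purge: 1930×0.438 = 0.243×(N2 in F4), and the membrane unit passes all N2, so N2 in F3 = N2 in F4 = 3478.8 g/s.
VCM in F3: m_A = 1930×0.562 + (1−0.243)·(1−0.702)·m_A, so m_A = 1084.7/0.7744 = 1400.6 g/s.
F4 = (1−0.702)×1400.6 + 3478.8 = 3896.2 g/s.
Recycle F6 = (1−0.243)×3896.2 = 2949.4 g/s.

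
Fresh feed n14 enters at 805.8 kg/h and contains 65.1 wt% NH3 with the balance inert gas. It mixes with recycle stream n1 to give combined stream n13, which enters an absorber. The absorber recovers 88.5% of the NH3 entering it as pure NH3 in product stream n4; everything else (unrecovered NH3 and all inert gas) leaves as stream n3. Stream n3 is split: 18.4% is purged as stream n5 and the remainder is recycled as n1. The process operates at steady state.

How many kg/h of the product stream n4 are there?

512.3 kg/h

NH3 in n13: m_A = 805.8×0.651 + (1−0.184)·(1−0.885)·m_A, so m_A = 524.58/0.9062 = 578.9 kg/h.
Product n4 = 0.885×578.9 = 512.33 kg/h.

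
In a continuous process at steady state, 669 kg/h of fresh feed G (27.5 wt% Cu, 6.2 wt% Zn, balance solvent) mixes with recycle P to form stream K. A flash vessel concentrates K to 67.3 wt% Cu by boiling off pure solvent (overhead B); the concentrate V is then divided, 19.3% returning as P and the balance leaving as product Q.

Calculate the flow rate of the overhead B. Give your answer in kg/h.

395.6 kg/h

Overall Cu balance (none leaves overhead): Cu in fresh feed = Cu in product, i.e. 669×0.275 = (1−0.193)·V·0.673.
V = 183.98/(0.673×0.807) = 338.74 kg/h.
Recycle P = 0.193×338.74 = 65.377 kg/h.
Combined feed K = 669 + 65.377 = 734.38 kg/h.
Overhead B = K − V = 734.38 − 338.74 = 395.63 kg/h.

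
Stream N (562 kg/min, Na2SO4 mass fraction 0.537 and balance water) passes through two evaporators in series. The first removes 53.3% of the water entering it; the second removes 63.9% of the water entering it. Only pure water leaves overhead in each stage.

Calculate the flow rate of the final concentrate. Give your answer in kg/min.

345.7 kg/min

water in feed = 562×0.463 = 260.21 kg/min.
After stage 1: water left = (1−0.533)×260.21 = 121.52; stream total = 423.31 kg/min.
After stage 2: water left = (1−0.639)×121.52 = 43.867; final concentrate = 345.66 kg/min.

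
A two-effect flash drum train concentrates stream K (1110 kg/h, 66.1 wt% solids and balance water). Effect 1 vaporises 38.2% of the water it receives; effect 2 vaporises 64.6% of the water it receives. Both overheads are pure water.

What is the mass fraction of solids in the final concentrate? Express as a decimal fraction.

0.8991

water in feed = 1110×0.339 = 376.29 kg/h.
After stage 1: water left = (1−0.382)×376.29 = 232.55; stream total = 966.26 kg/h.
After stage 2: water left = (1−0.646)×232.55 = 82.322; final concentrate = 816.03 kg/h.
solids fraction = 733.71/816.03 = 0.8991.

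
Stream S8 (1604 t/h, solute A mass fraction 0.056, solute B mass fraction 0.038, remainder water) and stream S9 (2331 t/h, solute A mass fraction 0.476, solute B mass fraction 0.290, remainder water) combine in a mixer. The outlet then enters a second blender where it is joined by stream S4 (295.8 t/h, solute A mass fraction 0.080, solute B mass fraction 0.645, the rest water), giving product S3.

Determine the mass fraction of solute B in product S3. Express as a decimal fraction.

0.219

Overall, product flow = 4230.8 t/h.
solute B in = 1604×0.038 + 2331×0.290 + 295.8×0.645 = 927.73 t/h.
solute B fraction in S3 = 0.219.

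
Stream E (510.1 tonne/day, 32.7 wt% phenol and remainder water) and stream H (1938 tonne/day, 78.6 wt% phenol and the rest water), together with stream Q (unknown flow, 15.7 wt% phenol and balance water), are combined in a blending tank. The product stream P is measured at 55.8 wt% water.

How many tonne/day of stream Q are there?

Let Q be the unknown flow. Total out = 2448.1 + Q.
water balance: 758.03 + 0.843·Q = 0.558·(2448.1 + Q)
(0.843 − 0.558)·Q = 0.558×2448.1 − 758.03 = 608.01
Q = 608.01 / 0.285 = 2133.4 tonne/day

2133 tonne/day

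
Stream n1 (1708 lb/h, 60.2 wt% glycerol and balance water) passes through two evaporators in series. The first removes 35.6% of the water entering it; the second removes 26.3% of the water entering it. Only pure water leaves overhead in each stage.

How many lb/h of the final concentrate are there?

water in feed = 1708×0.398 = 679.78 lb/h.
After stage 1: water left = (1−0.356)×679.78 = 437.78; stream total = 1466 lb/h.
After stage 2: water left = (1−0.263)×437.78 = 322.64; final concentrate = 1350.9 lb/h.

1351 lb/h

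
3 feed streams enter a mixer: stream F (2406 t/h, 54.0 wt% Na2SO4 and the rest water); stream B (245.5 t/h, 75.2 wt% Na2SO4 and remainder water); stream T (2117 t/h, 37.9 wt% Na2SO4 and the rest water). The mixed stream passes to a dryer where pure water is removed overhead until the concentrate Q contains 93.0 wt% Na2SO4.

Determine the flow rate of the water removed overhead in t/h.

2310 t/h

Na2SO4 entering = 2406×0.540 + 245.5×0.752 + 2117×0.379 = 2286.2 t/h.
All Na2SO4 reports to Q, so Q = 2286.2/0.930 = 2458.3 t/h.
Total feed = 4768.5 t/h; overhead = 4768.5 − 2458.3 = 2310.2 t/h.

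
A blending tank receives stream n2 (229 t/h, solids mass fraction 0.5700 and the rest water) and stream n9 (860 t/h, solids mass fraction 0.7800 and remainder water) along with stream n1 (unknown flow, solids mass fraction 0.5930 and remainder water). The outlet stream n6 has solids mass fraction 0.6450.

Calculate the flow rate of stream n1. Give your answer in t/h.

1902 t/h

Let n1 be the unknown flow. Total out = 1089 + n1.
solids balance: 801.33 + 0.593·n1 = 0.645·(1089 + n1)
(0.593 − 0.645)·n1 = 0.645×1089 − 801.33 = -98.925
n1 = -98.925 / -0.052 = 1902.4 t/h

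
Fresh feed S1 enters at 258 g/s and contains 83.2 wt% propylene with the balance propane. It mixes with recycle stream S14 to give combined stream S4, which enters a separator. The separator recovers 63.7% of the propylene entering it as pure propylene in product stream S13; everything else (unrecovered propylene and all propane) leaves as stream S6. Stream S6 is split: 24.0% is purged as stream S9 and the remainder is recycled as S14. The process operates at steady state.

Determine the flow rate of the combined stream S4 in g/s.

propane enters only via S1 and leaves only via the purge: 258×0.168 = 0.240×(propane in S6), and the separator passes all propane, so propane in S4 = propane in S6 = 180.6 g/s.
propylene in S4: m_A = 258×0.832 + (1−0.240)·(1−0.637)·m_A, so m_A = 214.66/0.7241 = 296.44 g/s.
S4 = 296.44 + 180.6 = 477.04 g/s.

477 g/s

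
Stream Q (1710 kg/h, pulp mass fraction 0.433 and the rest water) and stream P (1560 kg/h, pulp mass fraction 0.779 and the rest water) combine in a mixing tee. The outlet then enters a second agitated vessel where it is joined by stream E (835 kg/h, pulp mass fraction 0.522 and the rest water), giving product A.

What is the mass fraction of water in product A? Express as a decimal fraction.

0.417

Overall, product flow = 4105 kg/h.
water in = 1710×0.567 + 1560×0.221 + 835×0.478 = 1713.5 kg/h.
water fraction in A = 0.417.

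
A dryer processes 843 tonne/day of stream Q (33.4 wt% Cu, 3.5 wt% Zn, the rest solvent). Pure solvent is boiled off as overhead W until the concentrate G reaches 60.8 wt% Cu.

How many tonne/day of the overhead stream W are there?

379.9 tonne/day

Cu is conserved: 843×0.334 = 281.56 tonne/day all reports to the concentrate.
Concentrate = 281.56/(target fraction) = 463.1 tonne/day.
Overhead = 843 − 463.1 = 379.9 tonne/day.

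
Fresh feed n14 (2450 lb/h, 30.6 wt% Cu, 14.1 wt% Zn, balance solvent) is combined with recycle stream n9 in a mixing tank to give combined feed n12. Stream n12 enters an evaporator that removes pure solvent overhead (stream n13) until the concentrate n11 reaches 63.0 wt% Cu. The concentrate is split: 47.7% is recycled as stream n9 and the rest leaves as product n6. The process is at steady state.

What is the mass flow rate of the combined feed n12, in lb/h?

3535 lb/h

Overall Cu balance (none leaves overhead): Cu in fresh feed = Cu in product, i.e. 2450×0.306 = (1−0.477)·n11·0.630.
n11 = 749.7/(0.630×0.523) = 2275.3 lb/h.
Recycle n9 = 0.477×2275.3 = 1085.3 lb/h.
Combined feed n12 = 2450 + 1085.3 = 3535.3 lb/h.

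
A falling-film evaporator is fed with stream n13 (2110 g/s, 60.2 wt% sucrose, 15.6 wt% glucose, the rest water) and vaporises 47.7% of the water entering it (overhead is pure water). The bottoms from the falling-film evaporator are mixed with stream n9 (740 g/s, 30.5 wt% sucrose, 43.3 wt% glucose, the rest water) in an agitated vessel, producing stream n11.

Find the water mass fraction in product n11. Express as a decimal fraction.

0.177

Vapour removed = 0.477×0.242×2110 = 243.57 g/s; concentrate = 1866.4 g/s.
water reaching the mixer = 267.05 (from concentrate) + 740×0.262 = 460.93 g/s.
Product flow = 1866.4 + 740 = 2606.4 g/s; water fraction = 0.177.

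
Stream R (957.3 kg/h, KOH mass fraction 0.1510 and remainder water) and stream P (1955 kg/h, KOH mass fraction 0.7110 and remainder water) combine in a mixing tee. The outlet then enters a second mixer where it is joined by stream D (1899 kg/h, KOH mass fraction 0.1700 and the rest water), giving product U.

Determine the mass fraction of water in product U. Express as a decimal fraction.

0.6140

Overall, product flow = 4811.3 kg/h.
water in = 957.3×0.849 + 1955×0.289 + 1899×0.830 = 2953.9 kg/h.
water fraction in U = 0.6140.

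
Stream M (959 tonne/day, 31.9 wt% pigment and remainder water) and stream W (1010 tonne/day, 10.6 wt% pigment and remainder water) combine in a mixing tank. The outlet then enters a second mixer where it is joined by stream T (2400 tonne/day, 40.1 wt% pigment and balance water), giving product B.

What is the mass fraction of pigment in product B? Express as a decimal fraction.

0.3148

Overall, product flow = 4369 tonne/day.
pigment in = 959×0.319 + 1010×0.106 + 2400×0.401 = 1375.4 tonne/day.
pigment fraction in B = 0.3148.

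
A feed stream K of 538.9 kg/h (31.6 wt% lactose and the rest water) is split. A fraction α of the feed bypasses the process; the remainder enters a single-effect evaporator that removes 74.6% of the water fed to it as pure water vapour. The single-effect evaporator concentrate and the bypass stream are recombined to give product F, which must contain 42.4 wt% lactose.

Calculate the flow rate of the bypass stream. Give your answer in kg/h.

269.9 kg/h

All 538.9×0.316 = 170.29 kg/h of lactose reaches F, so F = 170.29/0.424 = 401.63 kg/h and vapour = 137.27 kg/h.
The evaporator receives (1−α)·538.9 of feed at 0.684 water and removes 0.746 of that water:
0.746×0.684×(1−α)×538.9 = 137.27
(1−α) = 137.27/274.98 = 0.4992;  α = 0.5008.
Bypass flow = 0.5008×538.9 = 269.89 kg/h.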